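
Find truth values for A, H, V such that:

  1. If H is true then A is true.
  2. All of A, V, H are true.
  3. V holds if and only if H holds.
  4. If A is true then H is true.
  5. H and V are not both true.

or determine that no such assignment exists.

Unsatisfiable

Case A = True:
  (2) forces V = True.
  (2) forces H = True.
  Constraint (5) is violated (H=T, V=T) — contradiction.
Case A = False:
  Constraint (2) is violated (A=F) — contradiction.
Both cases fail — unsatisfiable.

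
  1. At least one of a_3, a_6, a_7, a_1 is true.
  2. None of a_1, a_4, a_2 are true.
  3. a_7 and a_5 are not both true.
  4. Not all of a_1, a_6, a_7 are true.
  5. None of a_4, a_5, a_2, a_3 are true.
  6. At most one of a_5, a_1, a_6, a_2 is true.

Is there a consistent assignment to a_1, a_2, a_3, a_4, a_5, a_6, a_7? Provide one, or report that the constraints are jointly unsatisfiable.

a_1 = False; a_2 = False; a_3 = False; a_4 = False; a_5 = False; a_6 = True; a_7 = False

  (1) {a_3, a_6, a_7, a_1}: 1 true — at least one ✓
  (2) {a_1, a_4, a_2}: 0 true — none ✓
  (3) a_7=F, a_5=F — not both ✓
  (4) {a_1, a_6, a_7}: 1/3 true — not all ✓
  (5) {a_4, a_5, a_2, a_3}: 0 true — none ✓
  (6) {a_5, a_1, a_6, a_2}: 1 true — at most one ✓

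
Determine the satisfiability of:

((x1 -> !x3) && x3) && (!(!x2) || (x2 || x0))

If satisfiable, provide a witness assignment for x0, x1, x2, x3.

x0: True, x1: False, x2: False, x3: True

  (x1 -> !x3) && x3 = True
    x1 -> !x3 = True
      !x3 = False
  !(!x2) || (x2 || x0) = True
    !(!x2) = False
      !x2 = True
    x2 || x0 = True
Both conjuncts True, so the formula holds.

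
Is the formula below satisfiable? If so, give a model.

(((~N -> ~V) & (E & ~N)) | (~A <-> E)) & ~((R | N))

E = True, R = False, N = False, V = False, A = False

  ((~N -> ~V) & (E & ~N)) | (~A <-> E) = True
    (~N -> ~V) & (E & ~N) = True
      ~N -> ~V = True
        ~N = True
        ~V = True
      E & ~N = True
        ~N = True
    ~A <-> E = True
      ~A = True
  ~((R | N)) = True
    R | N = False
Both conjuncts True, so the formula holds.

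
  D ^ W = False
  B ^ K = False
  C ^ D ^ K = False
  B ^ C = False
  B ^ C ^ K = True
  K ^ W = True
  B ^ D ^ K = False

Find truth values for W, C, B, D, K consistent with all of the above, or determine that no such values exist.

W: False; C: True; B: True; D: False; K: True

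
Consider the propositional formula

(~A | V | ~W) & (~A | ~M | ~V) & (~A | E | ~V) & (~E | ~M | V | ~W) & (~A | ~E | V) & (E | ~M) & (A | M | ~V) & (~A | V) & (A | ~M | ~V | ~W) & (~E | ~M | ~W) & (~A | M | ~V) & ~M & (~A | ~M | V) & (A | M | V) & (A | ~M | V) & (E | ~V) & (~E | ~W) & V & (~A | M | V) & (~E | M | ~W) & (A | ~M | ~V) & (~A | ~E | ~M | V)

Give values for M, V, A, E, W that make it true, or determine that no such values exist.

Unsatisfiable — no assignment works.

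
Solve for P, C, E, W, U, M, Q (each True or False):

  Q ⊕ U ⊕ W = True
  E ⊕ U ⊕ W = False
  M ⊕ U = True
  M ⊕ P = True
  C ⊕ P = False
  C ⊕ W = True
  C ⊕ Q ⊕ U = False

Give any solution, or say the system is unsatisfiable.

P: True, C: True, E: True, W: False, U: True, M: False, Q: False

Q ⊕ U ⊕ W = F ⊕ T ⊕ F = True ✓
E ⊕ U ⊕ W = T ⊕ T ⊕ F = False ✓
M ⊕ U = F ⊕ T = True ✓
M ⊕ P = F ⊕ T = True ✓
C ⊕ P = T ⊕ T = False ✓
C ⊕ W = T ⊕ F = True ✓
C ⊕ Q ⊕ U = T ⊕ F ⊕ T = False ✓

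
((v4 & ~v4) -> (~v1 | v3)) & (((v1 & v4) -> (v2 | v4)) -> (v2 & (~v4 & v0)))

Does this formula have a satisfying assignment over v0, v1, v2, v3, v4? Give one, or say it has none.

v0 = True; v1 = True; v2 = True; v3 = False; v4 = False

  (v4 & ~v4) -> (~v1 | v3) = True
    v4 & ~v4 = False
      ~v4 = True
    ~v1 | v3 = False
      ~v1 = False
  ((v1 & v4) -> (v2 | v4)) -> (v2 & (~v4 & v0)) = True
    (v1 & v4) -> (v2 | v4) = True
      v1 & v4 = False
      v2 | v4 = True
    v2 & (~v4 & v0) = True
      ~v4 & v0 = True
        ~v4 = True
Both conjuncts True, so the formula holds.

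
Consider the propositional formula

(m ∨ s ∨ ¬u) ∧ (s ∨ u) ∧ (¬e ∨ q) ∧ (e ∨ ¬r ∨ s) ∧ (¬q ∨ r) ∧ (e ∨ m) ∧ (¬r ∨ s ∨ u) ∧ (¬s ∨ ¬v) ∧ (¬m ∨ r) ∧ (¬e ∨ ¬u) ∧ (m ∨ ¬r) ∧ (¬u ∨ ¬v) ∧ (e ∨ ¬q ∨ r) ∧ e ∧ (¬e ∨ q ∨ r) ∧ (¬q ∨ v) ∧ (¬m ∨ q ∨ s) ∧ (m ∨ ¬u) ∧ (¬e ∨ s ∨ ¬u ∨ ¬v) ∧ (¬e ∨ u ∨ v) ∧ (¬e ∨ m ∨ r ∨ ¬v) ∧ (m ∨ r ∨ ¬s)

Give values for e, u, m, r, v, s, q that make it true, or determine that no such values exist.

UNSATISFIABLE

Case u = True:
  (¬e ∨ ¬u) forces e = False.
  Clause (e) is falsified — contradiction.
Case u = False:
  (s ∨ u) forces s = True.
  (¬s ∨ ¬v) forces v = False.
  (e) forces e = True.
  Clause (¬e ∨ u ∨ v) is falsified — contradiction.
Both cases fail, so the formula is unsatisfiable.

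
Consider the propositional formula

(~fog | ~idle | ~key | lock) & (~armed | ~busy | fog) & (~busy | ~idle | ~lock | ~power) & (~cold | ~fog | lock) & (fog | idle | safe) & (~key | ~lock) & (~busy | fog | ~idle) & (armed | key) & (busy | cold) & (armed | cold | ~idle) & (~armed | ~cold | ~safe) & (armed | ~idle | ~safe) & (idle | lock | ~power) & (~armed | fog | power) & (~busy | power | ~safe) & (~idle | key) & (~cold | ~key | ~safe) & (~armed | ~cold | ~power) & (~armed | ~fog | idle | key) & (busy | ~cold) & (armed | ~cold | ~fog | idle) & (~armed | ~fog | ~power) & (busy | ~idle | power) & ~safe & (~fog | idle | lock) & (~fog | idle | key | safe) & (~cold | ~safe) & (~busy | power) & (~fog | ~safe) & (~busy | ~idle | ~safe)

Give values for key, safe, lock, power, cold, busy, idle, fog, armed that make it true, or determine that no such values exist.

Case idle = True:
  (~idle | key) forces key = True.
  (~key | ~lock) forces lock = False.
  (~fog | ~idle | ~key | lock) forces fog = False.
  (~busy | fog | ~idle) forces busy = False.
  (busy | cold) forces cold = True.
  Clause (busy | ~cold) is falsified — contradiction.
Case idle = False:
  (~safe) forces safe = False.
  (fog | idle | safe) forces fog = True.
  (~fog | idle | lock) forces lock = True.
  (~key | ~lock) forces key = False.
  Clause (~fog | idle | key | safe) is falsified — contradiction.
Both cases fail, so the formula is unsatisfiable.

Unsatisfiable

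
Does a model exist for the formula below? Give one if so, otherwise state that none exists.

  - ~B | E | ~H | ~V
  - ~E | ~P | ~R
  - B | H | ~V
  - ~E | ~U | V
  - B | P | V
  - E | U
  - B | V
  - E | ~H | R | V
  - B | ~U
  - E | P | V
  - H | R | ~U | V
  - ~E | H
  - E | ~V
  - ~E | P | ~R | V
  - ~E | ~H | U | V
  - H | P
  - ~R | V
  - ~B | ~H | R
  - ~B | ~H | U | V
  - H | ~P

H=T, B=T, E=T, P=F, V=T, U=F, R=T

Set H = True.
Set B = True.
  then (~B | ~H | R) forces R = True.
  then (~R | V) forces V = True.
  then (~B | E | ~H | ~V) forces E = True.
  then (~E | ~P | ~R) forces P = False.
Set U = False.
All clauses satisfied.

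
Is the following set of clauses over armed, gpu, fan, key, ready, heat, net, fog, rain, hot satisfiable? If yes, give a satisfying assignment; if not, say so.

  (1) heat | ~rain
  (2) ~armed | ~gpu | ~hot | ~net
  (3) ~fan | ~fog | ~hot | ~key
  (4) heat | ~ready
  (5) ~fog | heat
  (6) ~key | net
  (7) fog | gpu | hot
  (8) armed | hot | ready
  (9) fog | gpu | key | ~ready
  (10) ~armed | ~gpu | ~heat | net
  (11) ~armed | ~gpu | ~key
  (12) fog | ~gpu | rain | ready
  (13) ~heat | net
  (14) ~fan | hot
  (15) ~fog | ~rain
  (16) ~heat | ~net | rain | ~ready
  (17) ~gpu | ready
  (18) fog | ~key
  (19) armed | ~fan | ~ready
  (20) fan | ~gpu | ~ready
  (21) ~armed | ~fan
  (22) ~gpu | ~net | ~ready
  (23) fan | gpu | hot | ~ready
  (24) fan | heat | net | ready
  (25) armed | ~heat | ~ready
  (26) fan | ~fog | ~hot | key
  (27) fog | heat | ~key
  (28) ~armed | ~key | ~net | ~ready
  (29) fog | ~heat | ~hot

armed: False; gpu: False; fan: False; key: False; ready: False; heat: False; net: True; fog: False; rain: False; hot: True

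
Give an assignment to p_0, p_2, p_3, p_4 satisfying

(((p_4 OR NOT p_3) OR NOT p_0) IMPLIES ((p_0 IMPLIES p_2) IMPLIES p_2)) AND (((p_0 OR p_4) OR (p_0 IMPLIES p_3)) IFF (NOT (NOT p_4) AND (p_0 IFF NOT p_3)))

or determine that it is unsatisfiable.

p_0 = False, p_2 = True, p_3 = True, p_4 = True

  ((p_4 OR NOT p_3) OR NOT p_0) IMPLIES ((p_0 IMPLIES p_2) IMPLIES p_2) = True
    (p_4 OR NOT p_3) OR NOT p_0 = True
      p_4 OR NOT p_3 = True
        NOT p_3 = False
      NOT p_0 = True
    (p_0 IMPLIES p_2) IMPLIES p_2 = True
      p_0 IMPLIES p_2 = True
  ((p_0 OR p_4) OR (p_0 IMPLIES p_3)) IFF (NOT (NOT p_4) AND (p_0 IFF NOT p_3)) = True
    (p_0 OR p_4) OR (p_0 IMPLIES p_3) = True
      p_0 OR p_4 = True
      p_0 IMPLIES p_3 = True
    NOT (NOT p_4) AND (p_0 IFF NOT p_3) = True
      NOT (NOT p_4) = True
        NOT p_4 = False
      p_0 IFF NOT p_3 = True
        NOT p_3 = False
Both conjuncts True, so the formula holds.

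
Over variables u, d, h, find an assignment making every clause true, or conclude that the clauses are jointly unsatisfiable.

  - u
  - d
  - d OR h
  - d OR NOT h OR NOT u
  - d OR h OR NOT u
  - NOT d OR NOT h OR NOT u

u: True, d: True, h: False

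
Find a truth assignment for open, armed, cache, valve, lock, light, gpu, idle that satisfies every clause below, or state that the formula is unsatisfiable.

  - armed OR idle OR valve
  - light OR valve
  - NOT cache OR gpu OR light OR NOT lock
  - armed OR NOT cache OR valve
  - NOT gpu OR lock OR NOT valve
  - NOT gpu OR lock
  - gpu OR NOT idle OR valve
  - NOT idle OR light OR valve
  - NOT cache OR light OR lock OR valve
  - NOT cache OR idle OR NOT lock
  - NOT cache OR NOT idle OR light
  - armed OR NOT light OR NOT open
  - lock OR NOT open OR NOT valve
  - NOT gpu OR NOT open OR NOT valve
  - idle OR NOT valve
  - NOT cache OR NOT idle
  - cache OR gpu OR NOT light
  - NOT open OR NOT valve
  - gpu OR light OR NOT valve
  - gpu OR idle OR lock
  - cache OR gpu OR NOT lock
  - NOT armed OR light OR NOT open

Set open = False.
Set armed = False.
Try cache = True:
  (armed OR NOT cache OR valve) forces valve = True.
  (idle OR NOT valve) forces idle = True.
  clause (NOT cache OR NOT idle) is falsified — backtrack.
So cache = False.
Set valve = True.
  then (idle OR NOT valve) forces idle = True.
Try lock = False:
  (NOT gpu OR lock OR NOT valve) forces gpu = False.
  (cache OR gpu OR NOT light) forces light = False.
  clause (gpu OR light OR NOT valve) is falsified — backtrack.
So lock = True.
  then (cache OR gpu OR NOT lock) forces gpu = True.
Set light = True.
All clauses satisfied.

open = False; armed = False; cache = False; valve = True; lock = True; light = True; gpu = True; idle = True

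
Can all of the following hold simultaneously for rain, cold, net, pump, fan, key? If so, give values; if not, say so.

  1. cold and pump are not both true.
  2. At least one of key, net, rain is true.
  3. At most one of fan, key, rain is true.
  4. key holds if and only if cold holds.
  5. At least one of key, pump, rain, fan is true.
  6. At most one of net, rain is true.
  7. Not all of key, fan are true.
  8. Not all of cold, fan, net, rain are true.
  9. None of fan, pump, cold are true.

rain = True, cold = False, net = False, pump = False, fan = False, key = False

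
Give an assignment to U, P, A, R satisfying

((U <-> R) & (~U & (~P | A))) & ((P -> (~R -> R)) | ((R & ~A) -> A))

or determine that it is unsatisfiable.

U=F; P=F; A=T; R=F

  (U <-> R) & (~U & (~P | A)) = True
    U <-> R = True
    ~U & (~P | A) = True
      ~U = True
      ~P | A = True
        ~P = True
  (P -> (~R -> R)) | ((R & ~A) -> A) = True
    P -> (~R -> R) = True
      ~R -> R = False
        ~R = True
    (R & ~A) -> A = True
      R & ~A = False
        ~A = False
Both conjuncts True, so the formula holds.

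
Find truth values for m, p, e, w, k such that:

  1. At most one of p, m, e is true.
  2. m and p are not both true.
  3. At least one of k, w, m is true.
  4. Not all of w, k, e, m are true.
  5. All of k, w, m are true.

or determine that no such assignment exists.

m = True, p = False, e = False, w = True, k = True

  (1) {p, m, e}: 1 true — at most one ✓
  (2) m=T, p=F — not both ✓
  (3) {k, w, m}: 3 true — at least one ✓
  (4) {w, k, e, m}: 3/4 true — not all ✓
  (5) {k, w, m}: all 3 true ✓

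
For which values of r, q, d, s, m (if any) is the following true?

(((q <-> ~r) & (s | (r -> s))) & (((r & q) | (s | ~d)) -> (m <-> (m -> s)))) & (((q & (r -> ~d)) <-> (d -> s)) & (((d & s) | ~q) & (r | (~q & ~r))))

Case r = True: the formula simplifies to ((~q & (s | s)) & ((q | (s | ~d)) -> (m <-> (m -> s)))) & (((q & ~d) <-> (d -> s)) & ((d & s) | ~q)).
  s = True: simplifies to (~q & m) & ((q & ~d) & (d | ~q)).
    q = True: the conjunct ~q is False.
    q = False: the conjunct q is False.
  s = False: the conjunct s | s becomes False | False = False.
Case r = False: the formula simplifies to (q & ((s | ~d) -> (m <-> (m -> s)))) & ((q <-> (d -> s)) & (((d & s) | ~q) & ~q)).
  q = True: the conjunct ~q is False.
  q = False: the conjunct q is False.
Both cases fail — unsatisfiable.

No satisfying assignment exists.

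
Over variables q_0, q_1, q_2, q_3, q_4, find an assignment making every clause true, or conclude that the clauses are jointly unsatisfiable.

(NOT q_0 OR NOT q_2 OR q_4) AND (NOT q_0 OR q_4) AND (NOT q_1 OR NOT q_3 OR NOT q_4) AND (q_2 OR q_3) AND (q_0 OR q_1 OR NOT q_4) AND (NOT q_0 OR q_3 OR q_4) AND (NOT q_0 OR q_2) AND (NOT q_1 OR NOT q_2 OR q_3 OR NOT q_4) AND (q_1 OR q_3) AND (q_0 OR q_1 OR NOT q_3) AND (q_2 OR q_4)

Set q_0 = False.
Set q_1 = True.
Try q_2 = False:
  (q_2 OR q_3) forces q_3 = True.
  (NOT q_1 OR NOT q_3 OR NOT q_4) forces q_4 = False.
  clause (q_2 OR q_4) is falsified — backtrack.
So q_2 = True.
Set q_3 = False.
  then (NOT q_1 OR NOT q_2 OR q_3 OR NOT q_4) forces q_4 = False.
All clauses satisfied.

q_0: False, q_1: True, q_2: True, q_3: False, q_4: False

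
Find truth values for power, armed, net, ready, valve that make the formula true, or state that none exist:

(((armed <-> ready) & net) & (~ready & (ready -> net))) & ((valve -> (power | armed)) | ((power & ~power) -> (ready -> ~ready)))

power = True; armed = False; net = True; ready = False; valve = False

  ((armed <-> ready) & net) & (~ready & (ready -> net)) = True
    (armed <-> ready) & net = True
      armed <-> ready = True
    ~ready & (ready -> net) = True
      ~ready = True
      ready -> net = True
  (valve -> (power | armed)) | ((power & ~power) -> (ready -> ~ready)) = True
    valve -> (power | armed) = True
      power | armed = True
    (power & ~power) -> (ready -> ~ready) = True
      power & ~power = False
        ~power = False
      ready -> ~ready = True
        ~ready = True
Both conjuncts True, so the formula holds.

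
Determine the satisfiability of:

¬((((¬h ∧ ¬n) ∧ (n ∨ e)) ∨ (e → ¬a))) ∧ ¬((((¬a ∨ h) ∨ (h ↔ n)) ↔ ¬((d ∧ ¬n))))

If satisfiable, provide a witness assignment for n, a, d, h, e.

n=F, a=T, d=T, h=T, e=T

  ¬((((¬h ∧ ¬n) ∧ (n ∨ e)) ∨ (e → ¬a))) = True
    ((¬h ∧ ¬n) ∧ (n ∨ e)) ∨ (e → ¬a) = False
      (¬h ∧ ¬n) ∧ (n ∨ e) = False
        ¬h ∧ ¬n = False
          ¬h = False
          ¬n = True
        n ∨ e = True
      e → ¬a = False
        ¬a = False
  ¬((((¬a ∨ h) ∨ (h ↔ n)) ↔ ¬((d ∧ ¬n)))) = True
    ((¬a ∨ h) ∨ (h ↔ n)) ↔ ¬((d ∧ ¬n)) = False
      (¬a ∨ h) ∨ (h ↔ n) = True
        ¬a ∨ h = True
          ¬a = False
        h ↔ n = False
      ¬((d ∧ ¬n)) = False
        d ∧ ¬n = True
          ¬n = True
Both conjuncts True, so the formula holds.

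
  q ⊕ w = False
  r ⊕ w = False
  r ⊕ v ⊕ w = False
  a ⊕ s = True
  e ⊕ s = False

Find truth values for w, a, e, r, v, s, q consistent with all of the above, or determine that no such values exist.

w=F, a=F, e=T, r=F, v=F, s=T, q=F

q ⊕ w = F ⊕ F = False ✓
r ⊕ w = F ⊕ F = False ✓
r ⊕ v ⊕ w = F ⊕ F ⊕ F = False ✓
a ⊕ s = F ⊕ T = True ✓
e ⊕ s = T ⊕ T = False ✓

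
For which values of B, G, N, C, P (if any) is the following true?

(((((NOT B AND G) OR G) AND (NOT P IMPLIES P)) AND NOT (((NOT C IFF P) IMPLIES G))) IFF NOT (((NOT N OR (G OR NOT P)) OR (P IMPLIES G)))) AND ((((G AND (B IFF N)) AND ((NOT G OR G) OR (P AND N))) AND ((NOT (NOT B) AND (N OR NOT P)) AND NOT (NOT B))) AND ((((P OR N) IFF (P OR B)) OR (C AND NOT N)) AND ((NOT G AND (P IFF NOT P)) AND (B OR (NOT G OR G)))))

The conjunct P IFF NOT P is unsatisfiable on its own:
  P=F: evaluates to False.
  P=T: evaluates to False.
So the whole conjunction is unsatisfiable.

Unsatisfiable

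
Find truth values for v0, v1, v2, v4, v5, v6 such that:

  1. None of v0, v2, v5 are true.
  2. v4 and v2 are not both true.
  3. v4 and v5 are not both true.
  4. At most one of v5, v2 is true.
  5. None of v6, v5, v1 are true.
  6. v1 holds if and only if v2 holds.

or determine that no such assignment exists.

v0 = False; v1 = False; v2 = False; v4 = False; v5 = False; v6 = False

  (1) {v0, v2, v5}: 0 true — none ✓
  (2) v4=F, v2=F — not both ✓
  (3) v4=F, v5=F — not both ✓
  (4) {v5, v2}: 0 true — at most one ✓
  (5) {v6, v5, v1}: 0 true — none ✓
  (6) v1=F, v2=F — same ✓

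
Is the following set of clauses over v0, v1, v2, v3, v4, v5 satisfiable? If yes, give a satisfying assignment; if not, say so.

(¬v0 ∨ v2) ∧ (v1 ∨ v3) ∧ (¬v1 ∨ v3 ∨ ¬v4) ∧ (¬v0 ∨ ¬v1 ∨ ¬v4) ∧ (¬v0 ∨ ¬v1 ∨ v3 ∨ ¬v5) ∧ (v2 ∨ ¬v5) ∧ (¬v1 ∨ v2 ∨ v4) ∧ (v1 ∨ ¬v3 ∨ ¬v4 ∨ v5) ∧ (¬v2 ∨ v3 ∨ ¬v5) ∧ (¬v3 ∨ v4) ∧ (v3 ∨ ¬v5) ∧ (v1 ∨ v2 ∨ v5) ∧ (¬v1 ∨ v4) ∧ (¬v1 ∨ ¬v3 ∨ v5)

v0 = False, v1 = False, v2 = True, v3 = True, v4 = True, v5 = True

Set v0 = False.
Set v1 = False.
  then (v1 ∨ v3) forces v3 = True.
  then (¬v3 ∨ v4) forces v4 = True.
  then (v1 ∨ ¬v3 ∨ ¬v4 ∨ v5) forces v5 = True.
  then (v2 ∨ ¬v5) forces v2 = True.
All clauses satisfied.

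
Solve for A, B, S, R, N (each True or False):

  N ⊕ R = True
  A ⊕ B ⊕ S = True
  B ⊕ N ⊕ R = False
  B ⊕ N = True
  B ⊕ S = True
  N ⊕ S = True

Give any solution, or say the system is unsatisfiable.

Unsatisfiable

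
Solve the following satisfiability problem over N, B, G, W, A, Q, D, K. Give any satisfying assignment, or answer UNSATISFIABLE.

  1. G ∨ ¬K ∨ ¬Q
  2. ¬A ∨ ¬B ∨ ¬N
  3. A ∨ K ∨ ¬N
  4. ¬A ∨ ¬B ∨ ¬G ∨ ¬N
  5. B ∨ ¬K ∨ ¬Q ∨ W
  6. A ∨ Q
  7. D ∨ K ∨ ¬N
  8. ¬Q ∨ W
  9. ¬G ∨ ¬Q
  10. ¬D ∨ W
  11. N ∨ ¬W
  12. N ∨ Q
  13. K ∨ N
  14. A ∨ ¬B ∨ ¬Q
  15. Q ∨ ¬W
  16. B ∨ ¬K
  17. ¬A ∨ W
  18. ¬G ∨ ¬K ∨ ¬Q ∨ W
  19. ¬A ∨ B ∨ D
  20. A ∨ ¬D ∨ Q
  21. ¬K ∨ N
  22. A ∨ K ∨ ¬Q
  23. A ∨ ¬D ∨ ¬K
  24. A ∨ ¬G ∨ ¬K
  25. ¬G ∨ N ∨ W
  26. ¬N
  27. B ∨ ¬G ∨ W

The formula is unsatisfiable.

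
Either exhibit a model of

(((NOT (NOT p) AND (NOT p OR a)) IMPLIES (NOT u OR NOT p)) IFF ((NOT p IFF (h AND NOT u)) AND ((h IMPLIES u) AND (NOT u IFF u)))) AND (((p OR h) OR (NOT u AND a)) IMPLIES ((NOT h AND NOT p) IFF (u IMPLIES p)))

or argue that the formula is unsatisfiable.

Case u = True: the formula simplifies to NOT (((NOT (NOT p) AND (NOT p OR a)) IMPLIES NOT p)) AND ((p OR h) IMPLIES ((NOT h AND NOT p) IFF p)).
  p = True: the conjunct (p OR h) IMPLIES ((NOT h AND NOT p) IFF p) becomes (True OR h) IMPLIES (False IFF True) = False.
  p = False: the conjunct NOT (((NOT (NOT p) AND (NOT p OR a)) IMPLIES NOT p)) becomes NOT ((False IMPLIES True)) = False.
Case u = False: the conjunct ((NOT (NOT p) AND (NOT p OR a)) IMPLIES (NOT u OR NOT p)) IFF ((NOT p IFF (h AND NOT u)) AND ((h IMPLIES u) AND (NOT u IFF u))) becomes ((NOT (NOT p) AND (NOT p OR a)) IMPLIES True) IFF ((NOT p IFF h) AND False) = False.
Both cases fail — unsatisfiable.

No satisfying assignment exists.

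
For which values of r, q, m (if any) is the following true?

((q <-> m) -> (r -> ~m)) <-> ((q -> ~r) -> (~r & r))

r=T, q=T, m=F

  ((q <-> m) -> (r -> ~m)) <-> ((q -> ~r) -> (~r & r)) = True
    (q <-> m) -> (r -> ~m) = True
      q <-> m = False
      r -> ~m = True
        ~m = True
    (q -> ~r) -> (~r & r) = True
      q -> ~r = False
        ~r = False
      ~r & r = False
        ~r = False
The formula evaluates to True.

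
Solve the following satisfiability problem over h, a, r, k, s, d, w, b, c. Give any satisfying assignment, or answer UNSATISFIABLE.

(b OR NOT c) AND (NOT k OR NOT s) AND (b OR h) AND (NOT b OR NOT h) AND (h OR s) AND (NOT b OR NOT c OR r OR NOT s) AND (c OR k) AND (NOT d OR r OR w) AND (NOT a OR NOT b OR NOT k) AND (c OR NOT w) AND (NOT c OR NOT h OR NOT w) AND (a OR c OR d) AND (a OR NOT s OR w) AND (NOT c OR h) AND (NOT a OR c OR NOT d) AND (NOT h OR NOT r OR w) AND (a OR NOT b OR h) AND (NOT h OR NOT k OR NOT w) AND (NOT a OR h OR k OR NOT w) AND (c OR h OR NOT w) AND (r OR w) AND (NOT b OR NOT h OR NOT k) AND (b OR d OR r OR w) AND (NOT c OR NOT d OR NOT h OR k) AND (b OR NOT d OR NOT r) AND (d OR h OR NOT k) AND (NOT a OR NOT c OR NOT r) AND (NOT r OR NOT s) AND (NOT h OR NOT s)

Unsatisfiable — no assignment works.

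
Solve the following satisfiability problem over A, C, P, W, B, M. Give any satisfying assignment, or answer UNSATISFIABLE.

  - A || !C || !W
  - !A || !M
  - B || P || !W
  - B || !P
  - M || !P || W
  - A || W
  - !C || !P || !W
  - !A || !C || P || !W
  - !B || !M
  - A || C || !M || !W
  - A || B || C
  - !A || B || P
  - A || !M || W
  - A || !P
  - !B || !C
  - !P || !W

A = True; C = False; P = False; W = True; B = True; M = False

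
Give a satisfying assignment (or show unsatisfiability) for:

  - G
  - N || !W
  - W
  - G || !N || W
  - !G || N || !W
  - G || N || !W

Unit clause (G) forces G = True.
Unit clause (W) forces W = True.
In (!G || N || !W) only N is left, so N = True.
Check each clause:
  (G): G holds.
  (N || !W): N holds.
  (W): W holds.
  (G || !N || W): G holds.
  (!G || N || !W): N holds.
  (G || N || !W): G holds.
All clauses satisfied.

N: True, W: True, G: True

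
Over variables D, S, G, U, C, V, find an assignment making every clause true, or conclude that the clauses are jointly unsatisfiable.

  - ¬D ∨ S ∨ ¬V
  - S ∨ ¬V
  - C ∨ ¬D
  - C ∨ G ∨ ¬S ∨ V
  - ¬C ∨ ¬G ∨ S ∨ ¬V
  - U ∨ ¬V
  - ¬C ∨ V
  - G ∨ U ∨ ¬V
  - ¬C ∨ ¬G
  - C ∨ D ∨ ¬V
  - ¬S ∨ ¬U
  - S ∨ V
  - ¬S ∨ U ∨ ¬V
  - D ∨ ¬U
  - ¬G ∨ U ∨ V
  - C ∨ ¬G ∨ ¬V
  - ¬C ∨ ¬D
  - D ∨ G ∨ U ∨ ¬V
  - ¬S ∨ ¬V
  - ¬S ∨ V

Case S = True:
  (¬S ∨ ¬U) forces U = False.
  (U ∨ ¬V) forces V = False.
  Clause (¬S ∨ V) is falsified — contradiction.
Case S = False:
  (S ∨ ¬V) forces V = False.
  Clause (S ∨ V) is falsified — contradiction.
Both cases fail, so the formula is unsatisfiable.

Unsatisfiable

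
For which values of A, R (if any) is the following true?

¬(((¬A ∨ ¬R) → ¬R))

A = False, R = True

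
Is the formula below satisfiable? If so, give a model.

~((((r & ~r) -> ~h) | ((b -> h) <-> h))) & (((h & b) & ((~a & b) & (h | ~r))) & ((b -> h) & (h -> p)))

The conjunct ~((((r & ~r) -> ~h) | ((b -> h) <-> h))) is unsatisfiable on its own:
  b=F, r=F, h=F: evaluates to False.
  b=F, r=F, h=T: evaluates to False.
  b=F, r=T, h=F: evaluates to False.
  b=F, r=T, h=T: evaluates to False.
  b=T, r=F, h=F: evaluates to False.
  b=T, r=F, h=T: evaluates to False.
  b=T, r=T, h=F: evaluates to False.
  b=T, r=T, h=T: evaluates to False.
So the whole conjunction is unsatisfiable.

Unsatisfiable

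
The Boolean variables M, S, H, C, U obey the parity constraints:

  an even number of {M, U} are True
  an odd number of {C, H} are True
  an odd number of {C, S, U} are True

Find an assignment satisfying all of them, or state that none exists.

M = False, S = True, H = True, C = False, U = False

{M, U}: 0 true → even ✓
{C, H}: 1 true → odd ✓
{C, S, U}: 1 true → odd ✓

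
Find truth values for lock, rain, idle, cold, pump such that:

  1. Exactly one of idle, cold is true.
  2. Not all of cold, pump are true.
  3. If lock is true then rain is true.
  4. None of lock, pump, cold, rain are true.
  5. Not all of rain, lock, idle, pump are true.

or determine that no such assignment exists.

lock: False, rain: False, idle: True, cold: False, pump: False

  (1) {idle, cold}: 1 true — exactly one ✓
  (2) {cold, pump}: 0/2 true — not all ✓
  (3) lock=F ⇒ rain: vacuous ✓
  (4) {lock, pump, cold, rain}: 0 true — none ✓
  (5) {rain, lock, idle, pump}: 1/4 true — not all ✓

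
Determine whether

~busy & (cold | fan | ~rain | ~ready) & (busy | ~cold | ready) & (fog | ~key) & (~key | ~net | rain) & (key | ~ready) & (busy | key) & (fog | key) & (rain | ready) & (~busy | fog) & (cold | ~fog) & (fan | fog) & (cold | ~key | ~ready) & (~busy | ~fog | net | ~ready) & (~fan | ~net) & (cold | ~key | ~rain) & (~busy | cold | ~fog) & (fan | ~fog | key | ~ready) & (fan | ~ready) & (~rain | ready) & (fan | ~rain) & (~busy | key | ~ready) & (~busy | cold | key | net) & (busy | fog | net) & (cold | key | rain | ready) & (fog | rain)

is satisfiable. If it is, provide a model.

cold = True, key = True, ready = True, rain = False, fan = True, net = False, busy = False, fog = True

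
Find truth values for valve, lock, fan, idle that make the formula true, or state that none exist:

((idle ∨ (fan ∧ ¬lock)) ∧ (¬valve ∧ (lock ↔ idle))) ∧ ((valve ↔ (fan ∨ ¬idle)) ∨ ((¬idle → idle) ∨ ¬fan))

valve = False; lock = True; fan = True; idle = True

  (idle ∨ (fan ∧ ¬lock)) ∧ (¬valve ∧ (lock ↔ idle)) = True
    idle ∨ (fan ∧ ¬lock) = True
      fan ∧ ¬lock = False
        ¬lock = False
    ¬valve ∧ (lock ↔ idle) = True
      ¬valve = True
      lock ↔ idle = True
  (valve ↔ (fan ∨ ¬idle)) ∨ ((¬idle → idle) ∨ ¬fan) = True
    valve ↔ (fan ∨ ¬idle) = False
      fan ∨ ¬idle = True
        ¬idle = False
    (¬idle → idle) ∨ ¬fan = True
      ¬idle → idle = True
        ¬idle = False
      ¬fan = False
Both conjuncts True, so the formula holds.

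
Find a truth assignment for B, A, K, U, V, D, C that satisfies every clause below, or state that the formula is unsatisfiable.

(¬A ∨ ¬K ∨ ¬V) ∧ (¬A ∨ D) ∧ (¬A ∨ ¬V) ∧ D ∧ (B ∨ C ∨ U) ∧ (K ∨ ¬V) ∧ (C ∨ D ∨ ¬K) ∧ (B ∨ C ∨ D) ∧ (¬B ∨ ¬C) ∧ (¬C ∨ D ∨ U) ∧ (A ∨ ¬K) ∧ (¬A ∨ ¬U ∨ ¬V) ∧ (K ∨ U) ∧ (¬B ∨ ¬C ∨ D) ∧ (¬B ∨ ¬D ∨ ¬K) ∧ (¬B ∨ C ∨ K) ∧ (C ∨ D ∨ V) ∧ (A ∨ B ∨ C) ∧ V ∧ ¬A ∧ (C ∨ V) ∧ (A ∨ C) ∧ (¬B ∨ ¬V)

UNSATISFIABLE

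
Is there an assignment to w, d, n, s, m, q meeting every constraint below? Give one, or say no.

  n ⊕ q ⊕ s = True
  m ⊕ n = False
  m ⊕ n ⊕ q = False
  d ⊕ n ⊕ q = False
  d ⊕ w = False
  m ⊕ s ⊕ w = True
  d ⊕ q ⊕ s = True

w = False, d = False, n = False, s = True, m = False, q = False

n ⊕ q ⊕ s = F ⊕ F ⊕ T = True ✓
m ⊕ n = F ⊕ F = False ✓
m ⊕ n ⊕ q = F ⊕ F ⊕ F = False ✓
d ⊕ n ⊕ q = F ⊕ F ⊕ F = False ✓
d ⊕ w = F ⊕ F = False ✓
m ⊕ s ⊕ w = F ⊕ T ⊕ F = True ✓
d ⊕ q ⊕ s = F ⊕ F ⊕ T = True ✓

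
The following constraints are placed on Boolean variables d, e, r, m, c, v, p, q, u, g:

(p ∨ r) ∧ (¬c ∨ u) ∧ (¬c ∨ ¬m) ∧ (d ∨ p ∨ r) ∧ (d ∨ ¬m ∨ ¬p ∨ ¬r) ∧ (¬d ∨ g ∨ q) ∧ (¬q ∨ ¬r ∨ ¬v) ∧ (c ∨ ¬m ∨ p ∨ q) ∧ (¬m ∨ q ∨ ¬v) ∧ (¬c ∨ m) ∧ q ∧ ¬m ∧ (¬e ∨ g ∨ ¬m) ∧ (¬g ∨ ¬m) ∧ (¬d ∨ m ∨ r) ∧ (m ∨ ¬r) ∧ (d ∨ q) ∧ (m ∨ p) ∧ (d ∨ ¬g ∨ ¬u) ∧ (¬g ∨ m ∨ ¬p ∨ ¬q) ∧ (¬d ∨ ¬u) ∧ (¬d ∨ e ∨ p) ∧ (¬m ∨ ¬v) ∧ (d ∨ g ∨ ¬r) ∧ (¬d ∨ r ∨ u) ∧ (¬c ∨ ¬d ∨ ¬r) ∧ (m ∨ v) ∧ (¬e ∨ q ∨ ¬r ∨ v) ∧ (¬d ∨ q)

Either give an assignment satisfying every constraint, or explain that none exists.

d = False; e = False; r = False; m = False; c = False; v = True; p = True; q = True; u = True; g = False

Unit clause (q) forces q = True.
Unit clause (¬m) forces m = False.
In (m ∨ ¬r) only ¬r is left, so r = False.
In (m ∨ p) only p is left, so p = True.
In (¬g ∨ m ∨ ¬p ∨ ¬q) only ¬g is left, so g = False.
In (m ∨ v) only v is left, so v = True.
In (¬c ∨ m) only ¬c is left, so c = False.
In (¬d ∨ m ∨ r) only ¬d is left, so d = False.
Set e = False.
Set u = True.
All clauses satisfied.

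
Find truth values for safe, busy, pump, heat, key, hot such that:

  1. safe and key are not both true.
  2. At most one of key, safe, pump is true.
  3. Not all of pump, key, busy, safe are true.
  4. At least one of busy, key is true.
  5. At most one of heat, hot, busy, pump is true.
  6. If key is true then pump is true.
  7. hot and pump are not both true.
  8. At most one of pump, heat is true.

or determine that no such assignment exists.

safe: True, busy: True, pump: False, heat: False, key: False, hot: False

  (1) safe=T, key=F — not both ✓
  (2) {key, safe, pump}: 1 true — at most one ✓
  (3) {pump, key, busy, safe}: 2/4 true — not all ✓
  (4) {busy, key}: 1 true — at least one ✓
  (5) {heat, hot, busy, pump}: 1 true — at most one ✓
  (6) key=F ⇒ pump: vacuous ✓
  (7) hot=F, pump=F — not both ✓
  (8) {pump, heat}: 0 true — at most one ✓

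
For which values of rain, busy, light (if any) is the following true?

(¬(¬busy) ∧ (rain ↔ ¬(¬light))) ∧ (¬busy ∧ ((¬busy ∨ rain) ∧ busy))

The formula is unsatisfiable.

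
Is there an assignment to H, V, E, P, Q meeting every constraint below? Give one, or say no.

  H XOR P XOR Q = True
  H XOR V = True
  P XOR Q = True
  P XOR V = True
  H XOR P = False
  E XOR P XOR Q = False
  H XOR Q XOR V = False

H = False; V = True; E = True; P = False; Q = True

H XOR P XOR Q = F XOR F XOR T = True ✓
H XOR V = F XOR T = True ✓
P XOR Q = F XOR T = True ✓
P XOR V = F XOR T = True ✓
H XOR P = F XOR F = False ✓
E XOR P XOR Q = T XOR F XOR T = False ✓
H XOR Q XOR V = F XOR T XOR T = False ✓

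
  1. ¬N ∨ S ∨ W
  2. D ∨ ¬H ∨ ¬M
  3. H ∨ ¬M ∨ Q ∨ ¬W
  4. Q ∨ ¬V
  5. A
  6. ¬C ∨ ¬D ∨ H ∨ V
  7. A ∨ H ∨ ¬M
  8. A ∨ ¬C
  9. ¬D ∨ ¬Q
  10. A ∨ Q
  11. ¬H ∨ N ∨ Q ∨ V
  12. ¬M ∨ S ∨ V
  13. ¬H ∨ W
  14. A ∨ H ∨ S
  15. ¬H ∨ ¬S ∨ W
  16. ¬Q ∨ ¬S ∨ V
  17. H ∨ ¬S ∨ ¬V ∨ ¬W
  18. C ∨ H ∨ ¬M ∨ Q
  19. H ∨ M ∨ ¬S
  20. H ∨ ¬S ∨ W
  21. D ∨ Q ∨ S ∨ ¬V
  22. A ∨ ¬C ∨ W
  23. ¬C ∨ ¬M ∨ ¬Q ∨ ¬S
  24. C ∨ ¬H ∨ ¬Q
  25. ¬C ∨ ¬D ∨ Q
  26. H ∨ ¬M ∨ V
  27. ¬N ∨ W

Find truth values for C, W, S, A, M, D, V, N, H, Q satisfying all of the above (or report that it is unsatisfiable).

C=F; W=T; S=F; A=T; M=F; D=F; V=T; N=F; H=F; Q=T

Unit clause (A) forces A = True.
Set C = False.
Set W = True.
Set S = False.
Set M = False.
Set D = False.
Set V = True.
  then (Q ∨ ¬V) forces Q = True.
  then (C ∨ ¬H ∨ ¬Q) forces H = False.
Set N = False.
All clauses satisfied.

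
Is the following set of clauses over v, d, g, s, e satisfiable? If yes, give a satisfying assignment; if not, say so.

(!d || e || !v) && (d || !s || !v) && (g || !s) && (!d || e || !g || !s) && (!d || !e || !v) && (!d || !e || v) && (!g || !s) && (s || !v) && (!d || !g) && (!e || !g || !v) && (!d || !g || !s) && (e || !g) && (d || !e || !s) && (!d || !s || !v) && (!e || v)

v = False; d = True; g = False; s = False; e = False

Set v = False.
  then (!e || v) forces e = False.
  then (e || !g) forces g = False.
  then (g || !s) forces s = False.
Set d = True.
All clauses satisfied.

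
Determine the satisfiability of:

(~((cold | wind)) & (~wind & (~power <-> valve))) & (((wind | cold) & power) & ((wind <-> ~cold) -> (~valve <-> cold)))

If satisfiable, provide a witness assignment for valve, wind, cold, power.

Unsatisfiable

Case wind = True: the conjunct ~((cold | wind)) becomes ~((cold | True)) = False.
Case wind = False: the formula simplifies to (~cold & (~power <-> valve)) & ((cold & power) & (cold -> (~valve <-> cold))).
  cold = True: the conjunct ~cold is False.
  cold = False: the conjunct cold is False.
Both cases fail — unsatisfiable.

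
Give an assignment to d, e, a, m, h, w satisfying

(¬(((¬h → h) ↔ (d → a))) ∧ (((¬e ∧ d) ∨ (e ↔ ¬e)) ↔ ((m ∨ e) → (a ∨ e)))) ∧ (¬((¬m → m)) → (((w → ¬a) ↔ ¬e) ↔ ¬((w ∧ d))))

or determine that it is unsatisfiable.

d = True, e = False, a = True, m = True, h = False, w = True

  ¬(((¬h → h) ↔ (d → a))) ∧ (((¬e ∧ d) ∨ (e ↔ ¬e)) ↔ ((m ∨ e) → (a ∨ e))) = True
    ¬(((¬h → h) ↔ (d → a))) = True
      (¬h → h) ↔ (d → a) = False
        ¬h → h = False
          ¬h = True
        d → a = True
    ((¬e ∧ d) ∨ (e ↔ ¬e)) ↔ ((m ∨ e) → (a ∨ e)) = True
      (¬e ∧ d) ∨ (e ↔ ¬e) = True
        ¬e ∧ d = True
          ¬e = True
        e ↔ ¬e = False
          ¬e = True
      (m ∨ e) → (a ∨ e) = True
        m ∨ e = True
        a ∨ e = True
  ¬((¬m → m)) → (((w → ¬a) ↔ ¬e) ↔ ¬((w ∧ d))) = True
    ¬((¬m → m)) = False
      ¬m → m = True
        ¬m = False
    ((w → ¬a) ↔ ¬e) ↔ ¬((w ∧ d)) = True
      (w → ¬a) ↔ ¬e = False
        w → ¬a = False
          ¬a = False
        ¬e = True
      ¬((w ∧ d)) = False
        w ∧ d = True
Both conjuncts True, so the formula holds.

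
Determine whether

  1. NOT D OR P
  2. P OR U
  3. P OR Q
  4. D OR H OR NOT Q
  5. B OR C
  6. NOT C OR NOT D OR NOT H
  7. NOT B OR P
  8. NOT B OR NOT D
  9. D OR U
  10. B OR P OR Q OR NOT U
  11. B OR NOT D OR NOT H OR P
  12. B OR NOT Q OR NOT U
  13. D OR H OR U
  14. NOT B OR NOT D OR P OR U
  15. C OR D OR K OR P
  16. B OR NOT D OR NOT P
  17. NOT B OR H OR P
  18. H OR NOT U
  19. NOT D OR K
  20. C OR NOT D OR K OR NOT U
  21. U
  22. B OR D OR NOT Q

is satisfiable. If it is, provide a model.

B: True; U: True; P: True; C: True; K: True; Q: True; D: False; H: True

Unit clause (U) forces U = True.
In (H OR NOT U) only H is left, so H = True.
Set B = True.
  then (NOT B OR P) forces P = True.
  then (NOT B OR NOT D) forces D = False.
Set C = True.
Set K = True.
Set Q = True.
All clauses satisfied.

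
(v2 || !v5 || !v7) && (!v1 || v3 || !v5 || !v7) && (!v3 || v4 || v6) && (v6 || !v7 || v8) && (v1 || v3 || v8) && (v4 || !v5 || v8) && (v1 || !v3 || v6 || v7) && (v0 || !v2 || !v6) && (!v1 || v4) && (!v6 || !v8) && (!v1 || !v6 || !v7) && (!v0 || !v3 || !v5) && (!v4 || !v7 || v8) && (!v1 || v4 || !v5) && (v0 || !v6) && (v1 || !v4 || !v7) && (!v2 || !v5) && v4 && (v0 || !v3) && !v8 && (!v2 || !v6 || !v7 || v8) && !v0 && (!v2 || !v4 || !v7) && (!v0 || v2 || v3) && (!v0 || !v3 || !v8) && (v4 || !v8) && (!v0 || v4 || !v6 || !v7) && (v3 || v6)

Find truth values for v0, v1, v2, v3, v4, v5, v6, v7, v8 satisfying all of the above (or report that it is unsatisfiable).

Case v0 = True:
  Clause (!v0) is falsified — contradiction.
Case v0 = False:
  (v0 || !v6) forces v6 = False.
  (v4) forces v4 = True.
  (v0 || !v3) forces v3 = False.
  Clause (v3 || v6) is falsified — contradiction.
Both cases fail, so the formula is unsatisfiable.

No satisfying assignment exists.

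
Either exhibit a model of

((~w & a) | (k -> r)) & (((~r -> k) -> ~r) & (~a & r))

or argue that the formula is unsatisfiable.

Case r = True: the conjunct (~r -> k) -> ~r becomes (False -> k) -> ~True = False.
Case r = False: the conjunct r is False.
Both cases fail — unsatisfiable.

No satisfying assignment exists.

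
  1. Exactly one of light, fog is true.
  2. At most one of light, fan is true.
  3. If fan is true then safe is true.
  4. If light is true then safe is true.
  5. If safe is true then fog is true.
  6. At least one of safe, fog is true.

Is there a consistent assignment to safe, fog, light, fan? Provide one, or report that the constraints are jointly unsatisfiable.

safe = True, fog = True, light = False, fan = True

  (1) {light, fog}: 1 true — exactly one ✓
  (2) {light, fan}: 1 true — at most one ✓
  (3) fan=T ⇒ safe: T ✓
  (4) light=F ⇒ safe: vacuous ✓
  (5) safe=T ⇒ fog: T ✓
  (6) {safe, fog}: 2 true — at least one ✓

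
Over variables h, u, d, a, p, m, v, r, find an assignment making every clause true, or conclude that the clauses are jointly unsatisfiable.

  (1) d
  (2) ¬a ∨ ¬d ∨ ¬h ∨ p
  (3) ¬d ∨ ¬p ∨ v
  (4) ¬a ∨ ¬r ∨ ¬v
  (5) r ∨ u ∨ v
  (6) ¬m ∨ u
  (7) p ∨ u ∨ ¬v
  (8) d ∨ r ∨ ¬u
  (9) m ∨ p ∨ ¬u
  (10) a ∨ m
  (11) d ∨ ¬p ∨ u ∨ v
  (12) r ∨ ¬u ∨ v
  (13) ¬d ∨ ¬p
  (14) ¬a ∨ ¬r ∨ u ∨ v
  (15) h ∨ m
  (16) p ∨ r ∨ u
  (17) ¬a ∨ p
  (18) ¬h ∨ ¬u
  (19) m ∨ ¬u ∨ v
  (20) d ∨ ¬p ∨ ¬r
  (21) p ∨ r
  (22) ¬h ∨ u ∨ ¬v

h=F; u=T; d=T; a=F; p=F; m=T; v=F; r=T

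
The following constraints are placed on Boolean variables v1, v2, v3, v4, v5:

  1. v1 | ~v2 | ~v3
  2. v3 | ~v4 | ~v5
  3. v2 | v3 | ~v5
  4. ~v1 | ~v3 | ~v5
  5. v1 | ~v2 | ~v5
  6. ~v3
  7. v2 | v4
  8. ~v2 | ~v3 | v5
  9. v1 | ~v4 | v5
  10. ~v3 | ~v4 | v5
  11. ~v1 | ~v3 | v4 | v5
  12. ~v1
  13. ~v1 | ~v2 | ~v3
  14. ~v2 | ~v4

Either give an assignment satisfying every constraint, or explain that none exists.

v1 = False, v2 = True, v3 = False, v4 = False, v5 = False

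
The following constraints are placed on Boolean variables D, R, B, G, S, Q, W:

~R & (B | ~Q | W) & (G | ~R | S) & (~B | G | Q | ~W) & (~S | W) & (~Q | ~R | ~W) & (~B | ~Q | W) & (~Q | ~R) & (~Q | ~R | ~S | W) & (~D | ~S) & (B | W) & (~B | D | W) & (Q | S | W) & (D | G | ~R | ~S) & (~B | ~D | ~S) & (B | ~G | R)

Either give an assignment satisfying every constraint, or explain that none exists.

D = False; R = False; B = True; G = False; S = False; Q = True; W = True

Unit clause (~R) forces R = False.
Set D = False.
Set B = True.
  then (~B | D | W) forces W = True.
Set G = False.
  then (~B | G | Q | ~W) forces Q = True.
Set S = False.
All clauses satisfied.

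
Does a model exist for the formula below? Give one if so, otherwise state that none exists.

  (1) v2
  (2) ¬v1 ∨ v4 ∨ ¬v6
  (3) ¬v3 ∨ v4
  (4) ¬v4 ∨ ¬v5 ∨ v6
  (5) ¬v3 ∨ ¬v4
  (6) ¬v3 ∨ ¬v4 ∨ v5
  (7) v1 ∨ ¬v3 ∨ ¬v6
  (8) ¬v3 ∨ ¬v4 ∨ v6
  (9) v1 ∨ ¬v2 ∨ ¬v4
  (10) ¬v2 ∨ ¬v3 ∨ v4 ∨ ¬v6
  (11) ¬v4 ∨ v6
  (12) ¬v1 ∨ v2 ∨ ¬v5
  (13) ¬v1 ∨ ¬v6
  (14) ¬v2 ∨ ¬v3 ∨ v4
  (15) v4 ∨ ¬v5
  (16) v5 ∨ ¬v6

v1 = False, v2 = True, v3 = False, v4 = False, v5 = False, v6 = False

Unit clause (v2) forces v2 = True.
Set v1 = False.
  then (v1 ∨ ¬v2 ∨ ¬v4) forces v4 = False.
  then (¬v2 ∨ ¬v3 ∨ v4) forces v3 = False.
  then (v4 ∨ ¬v5) forces v5 = False.
  then (v5 ∨ ¬v6) forces v6 = False.
All clauses satisfied.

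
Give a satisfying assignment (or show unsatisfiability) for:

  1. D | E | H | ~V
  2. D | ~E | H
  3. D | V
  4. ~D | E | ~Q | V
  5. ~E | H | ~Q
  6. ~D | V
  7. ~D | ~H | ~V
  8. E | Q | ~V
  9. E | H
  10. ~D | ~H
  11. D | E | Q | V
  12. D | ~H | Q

D=F, Q=T, E=T, H=T, V=T

Set D = False.
  then (D | V) forces V = True.
Try Q = False:
  (E | Q | ~V) forces E = True.
  (D | ~E | H) forces H = True.
  clause (D | ~H | Q) is falsified — backtrack.
So Q = True.
Set E = True.
  then (D | ~E | H) forces H = True.
All clauses satisfied.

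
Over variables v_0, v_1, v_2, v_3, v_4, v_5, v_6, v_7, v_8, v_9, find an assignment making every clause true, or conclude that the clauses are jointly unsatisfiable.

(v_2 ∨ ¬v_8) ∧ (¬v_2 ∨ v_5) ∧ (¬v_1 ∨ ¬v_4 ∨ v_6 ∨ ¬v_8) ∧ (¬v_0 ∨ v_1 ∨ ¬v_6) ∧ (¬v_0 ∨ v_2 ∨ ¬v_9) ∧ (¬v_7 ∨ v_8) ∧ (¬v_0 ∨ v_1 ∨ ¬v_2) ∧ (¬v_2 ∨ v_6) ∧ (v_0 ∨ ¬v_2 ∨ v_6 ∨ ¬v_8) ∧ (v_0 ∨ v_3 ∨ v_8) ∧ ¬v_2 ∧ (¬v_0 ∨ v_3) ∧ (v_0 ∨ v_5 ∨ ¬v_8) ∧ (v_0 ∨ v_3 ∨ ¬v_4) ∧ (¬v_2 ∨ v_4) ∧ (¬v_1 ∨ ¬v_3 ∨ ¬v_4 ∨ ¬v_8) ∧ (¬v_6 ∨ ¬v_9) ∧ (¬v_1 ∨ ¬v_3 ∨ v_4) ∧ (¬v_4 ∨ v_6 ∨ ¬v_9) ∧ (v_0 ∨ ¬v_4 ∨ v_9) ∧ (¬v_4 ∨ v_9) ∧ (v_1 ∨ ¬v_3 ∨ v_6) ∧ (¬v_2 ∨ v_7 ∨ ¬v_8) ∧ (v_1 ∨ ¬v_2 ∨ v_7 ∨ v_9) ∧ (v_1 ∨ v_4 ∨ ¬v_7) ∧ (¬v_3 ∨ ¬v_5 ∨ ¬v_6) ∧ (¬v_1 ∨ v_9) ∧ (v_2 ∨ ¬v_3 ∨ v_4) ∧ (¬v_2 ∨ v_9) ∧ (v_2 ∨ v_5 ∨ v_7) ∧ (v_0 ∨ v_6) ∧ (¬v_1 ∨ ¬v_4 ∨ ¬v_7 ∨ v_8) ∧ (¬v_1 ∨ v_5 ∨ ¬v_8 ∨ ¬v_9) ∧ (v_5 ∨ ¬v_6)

No satisfying assignment exists.

Case v_3 = True:
  (¬v_2) forces v_2 = False.
  (v_2 ∨ ¬v_8) forces v_8 = False.
  (¬v_7 ∨ v_8) forces v_7 = False.
  (v_2 ∨ ¬v_3 ∨ v_4) forces v_4 = True.
  (¬v_4 ∨ v_9) forces v_9 = True.
  (¬v_0 ∨ v_2 ∨ ¬v_9) forces v_0 = False.
  (¬v_6 ∨ ¬v_9) forces v_6 = False.
  Clause (¬v_4 ∨ v_6 ∨ ¬v_9) is falsified — contradiction.
Case v_3 = False:
  (¬v_2) forces v_2 = False.
  (v_2 ∨ ¬v_8) forces v_8 = False.
  (¬v_7 ∨ v_8) forces v_7 = False.
  (v_0 ∨ v_3 ∨ v_8) forces v_0 = True.
  Clause (¬v_0 ∨ v_3) is falsified — contradiction.
Both cases fail, so the formula is unsatisfiable.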